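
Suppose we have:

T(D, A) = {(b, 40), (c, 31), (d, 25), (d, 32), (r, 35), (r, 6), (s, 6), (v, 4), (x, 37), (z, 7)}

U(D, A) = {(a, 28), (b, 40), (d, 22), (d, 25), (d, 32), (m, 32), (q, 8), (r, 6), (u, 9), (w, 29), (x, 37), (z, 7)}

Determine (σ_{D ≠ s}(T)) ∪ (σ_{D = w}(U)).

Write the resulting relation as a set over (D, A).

Filtering on D ≠ s leaves {(b, 40), (c, 31), (d, 25), (d, 32), (r, 35), (r, 6), (v, 4), (x, 37), (z, 7)}.
Filtering on D = w leaves {(w, 29)}.
Taking the union: {(b, 40), (c, 31), (d, 25), (d, 32), (r, 35), (r, 6), (v, 4), (w, 29), (x, 37), (z, 7)}

{(b, 40), (c, 31), (d, 25), (d, 32), (r, 35), (r, 6), (v, 4), (w, 29), (x, 37), (z, 7)}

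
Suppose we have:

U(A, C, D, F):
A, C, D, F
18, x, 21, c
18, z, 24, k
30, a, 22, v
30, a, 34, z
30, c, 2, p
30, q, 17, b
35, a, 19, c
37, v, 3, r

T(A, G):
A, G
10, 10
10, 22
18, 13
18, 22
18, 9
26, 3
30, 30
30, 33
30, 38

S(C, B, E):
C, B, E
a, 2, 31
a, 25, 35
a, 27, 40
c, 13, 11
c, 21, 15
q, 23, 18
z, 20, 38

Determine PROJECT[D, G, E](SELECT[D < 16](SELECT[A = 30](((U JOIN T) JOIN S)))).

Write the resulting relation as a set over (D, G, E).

U ⋈ T (natural join on A): {(18, x, 21, c, 13), (18, x, 21, c, 22), (18, x, 21, c, 9), (18, z, 24, k, 13), (18, z, 24, k, 22), (18, z, 24, k, 9), (30, a, 22, v, 30), (30, a, 22, v, 33), (30, a, 22, v, 38), (30, a, 34, z, 30), (30, a, 34, z, 33), (30, a, 34, z, 38), (30, c, 2, p, 30), (30, c, 2, p, 33), (30, c, 2, p, 38), (30, q, 17, b, 30), (30, q, 17, b, 33), (30, q, 17, b, 38)}
(U JOIN T) ⋈ S (natural join on C): {(18, z, 24, k, 13, 20, 38), (18, z, 24, k, 22, 20, 38), (18, z, 24, k, 9, 20, 38), (30, a, 22, v, 30, 2, 31), (30, a, 22, v, 30, 25, 35), (30, a, 22, v, 30, 27, 40), (30, a, 22, v, 33, 2, 31), (30, a, 22, v, 33, 25, 35), (30, a, 22, v, 33, 27, 40), (30, a, 22, v, 38, 2, 31), (30, a, 22, v, 38, 25, 35), (30, a, 22, v, 38, 27, 40), (30, a, 34, z, 30, 2, 31), (30, a, 34, z, 30, 25, 35), (30, a, 34, z, 30, 27, 40), (30, a, 34, z, 33, 2, 31), (30, a, 34, z, 33, 25, 35), (30, a, 34, z, 33, 27, 40), (30, a, 34, z, 38, 2, 31), (30, a, 34, z, 38, 25, 35), (30, a, 34, z, 38, 27, 40), (30, c, 2, p, 30, 13, 11), (30, c, 2, p, 30, 21, 15), (30, c, 2, p, 33, 13, 11), (30, c, 2, p, 33, 21, 15), (30, c, 2, p, 38, 13, 11), (30, c, 2, p, 38, 21, 15), (30, q, 17, b, 30, 23, 18), (30, q, 17, b, 33, 23, 18), (30, q, 17, b, 38, 23, 18)}
Filtering on A = 30 leaves {(30, a, 22, v, 30, 2, 31), (30, a, 22, v, 30, 25, 35), (30, a, 22, v, 30, 27, 40), (30, a, 22, v, 33, 2, 31), (30, a, 22, v, 33, 25, 35), (30, a, 22, v, 33, 27, 40), (30, a, 22, v, 38, 2, 31), (30, a, 22, v, 38, 25, 35), (30, a, 22, v, 38, 27, 40), (30, a, 34, z, 30, 2, 31), (30, a, 34, z, 30, 25, 35), (30, a, 34, z, 30, 27, 40), (30, a, 34, z, 33, 2, 31), (30, a, 34, z, 33, 25, 35), (30, a, 34, z, 33, 27, 40), (30, a, 34, z, 38, 2, 31), (30, a, 34, z, 38, 25, 35), (30, a, 34, z, 38, 27, 40), (30, c, 2, p, 30, 13, 11), (30, c, 2, p, 30, 21, 15), (30, c, 2, p, 33, 13, 11), (30, c, 2, p, 33, 21, 15), (30, c, 2, p, 38, 13, 11), (30, c, 2, p, 38, 21, 15), (30, q, 17, b, 30, 23, 18), (30, q, 17, b, 33, 23, 18), (30, q, 17, b, 38, 23, 18)}.
Filtering on D < 16 leaves {(30, c, 2, p, 30, 13, 11), (30, c, 2, p, 30, 21, 15), (30, c, 2, p, 33, 13, 11), (30, c, 2, p, 33, 21, 15), (30, c, 2, p, 38, 13, 11), (30, c, 2, p, 38, 21, 15)}.
π_{D, G, E} gives {(2, 30, 11), (2, 30, 15), (2, 33, 11), (2, 33, 15), (2, 38, 11), (2, 38, 15)}.

{(2, 30, 11), (2, 30, 15), (2, 33, 11), (2, 33, 15), (2, 38, 11), (2, 38, 15)}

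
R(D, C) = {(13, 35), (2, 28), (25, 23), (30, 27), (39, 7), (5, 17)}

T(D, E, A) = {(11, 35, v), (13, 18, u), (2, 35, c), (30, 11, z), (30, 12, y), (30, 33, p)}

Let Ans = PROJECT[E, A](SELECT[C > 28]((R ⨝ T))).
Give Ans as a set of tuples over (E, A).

R ⋈ T (natural join on D): {(13, 35, 18, u), (2, 28, 35, c), (30, 27, 11, z), (30, 27, 12, y), (30, 27, 33, p)}
σ[C > 28]: keep tuples satisfying C > 28 → {(13, 35, 18, u)}
π_{E, A} gives {(18, u)}.

{(18, u)}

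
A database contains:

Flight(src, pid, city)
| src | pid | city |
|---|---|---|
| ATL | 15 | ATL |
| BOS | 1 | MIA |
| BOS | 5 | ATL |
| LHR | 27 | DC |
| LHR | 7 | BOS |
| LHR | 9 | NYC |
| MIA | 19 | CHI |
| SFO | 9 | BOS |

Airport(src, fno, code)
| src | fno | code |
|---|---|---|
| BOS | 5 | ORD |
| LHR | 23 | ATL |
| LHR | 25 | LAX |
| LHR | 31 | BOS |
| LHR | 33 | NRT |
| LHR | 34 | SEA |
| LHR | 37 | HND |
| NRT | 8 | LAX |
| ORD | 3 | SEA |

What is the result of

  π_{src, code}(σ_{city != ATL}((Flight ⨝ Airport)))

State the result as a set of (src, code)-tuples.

{(BOS, ORD), (LHR, ATL), (LHR, BOS), (LHR, HND), (LHR, LAX), (LHR, NRT), (LHR, SEA)}

Flight ⋈ Airport (natural join on src): {(BOS, 1, MIA, 5, ORD), (BOS, 5, ATL, 5, ORD), (LHR, 27, DC, 23, ATL), (LHR, 27, DC, 25, LAX), (LHR, 27, DC, 31, BOS), (LHR, 27, DC, 33, NRT), (LHR, 27, DC, 34, SEA), (LHR, 27, DC, 37, HND), (LHR, 7, BOS, 23, ATL), (LHR, 7, BOS, 25, LAX), (LHR, 7, BOS, 31, BOS), (LHR, 7, BOS, 33, NRT), (LHR, 7, BOS, 34, SEA), (LHR, 7, BOS, 37, HND), (LHR, 9, NYC, 23, ATL), (LHR, 9, NYC, 25, LAX), (LHR, 9, NYC, 31, BOS), (LHR, 9, NYC, 33, NRT), (LHR, 9, NYC, 34, SEA), (LHR, 9, NYC, 37, HND)}
Filtering on city != ATL leaves {(BOS, 1, MIA, 5, ORD), (LHR, 27, DC, 23, ATL), (LHR, 27, DC, 25, LAX), (LHR, 27, DC, 31, BOS), (LHR, 27, DC, 33, NRT), (LHR, 27, DC, 34, SEA), (LHR, 27, DC, 37, HND), (LHR, 7, BOS, 23, ATL), (LHR, 7, BOS, 25, LAX), (LHR, 7, BOS, 31, BOS), (LHR, 7, BOS, 33, NRT), (LHR, 7, BOS, 34, SEA), (LHR, 7, BOS, 37, HND), (LHR, 9, NYC, 23, ATL), (LHR, 9, NYC, 25, LAX), (LHR, 9, NYC, 31, BOS), (LHR, 9, NYC, 33, NRT), (LHR, 9, NYC, 34, SEA), (LHR, 9, NYC, 37, HND)}.
π_{src, code} gives {(BOS, ORD), (LHR, ATL), (LHR, BOS), (LHR, HND), (LHR, LAX), (LHR, NRT), (LHR, SEA)} (12 duplicate(s) eliminated).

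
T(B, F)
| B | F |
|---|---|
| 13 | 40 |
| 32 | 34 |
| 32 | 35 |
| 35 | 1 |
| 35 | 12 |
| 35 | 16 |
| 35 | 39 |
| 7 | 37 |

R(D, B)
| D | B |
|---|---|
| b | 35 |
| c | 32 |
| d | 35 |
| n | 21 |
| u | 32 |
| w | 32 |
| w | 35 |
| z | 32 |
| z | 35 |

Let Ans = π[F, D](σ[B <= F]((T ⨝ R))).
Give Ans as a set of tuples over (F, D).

{(34, c), (34, u), (34, w), (34, z), (35, c), (35, u), (35, w), (35, z), (39, b), (39, d), (39, w), (39, z)}

T ⋈ R (natural join on B): {(32, 34, c), (32, 34, u), (32, 34, w), (32, 34, z), (32, 35, c), (32, 35, u), (32, 35, w), (32, 35, z), (35, 1, b), (35, 1, d), (35, 1, w), (35, 1, z), (35, 12, b), (35, 12, d), (35, 12, w), (35, 12, z), (35, 16, b), (35, 16, d), (35, 16, w), (35, 16, z), (35, 39, b), (35, 39, d), (35, 39, w), (35, 39, z)}
σ[B <= F]: keep tuples satisfying B <= F → {(32, 34, c), (32, 34, u), (32, 34, w), (32, 34, z), (32, 35, c), (32, 35, u), (32, 35, w), (32, 35, z), (35, 39, b), (35, 39, d), (35, 39, w), (35, 39, z)}
π[F, D]: project onto (F, D) → {(34, c), (34, u), (34, w), (34, z), (35, c), (35, u), (35, w), (35, z), (39, b), (39, d), (39, w), (39, z)}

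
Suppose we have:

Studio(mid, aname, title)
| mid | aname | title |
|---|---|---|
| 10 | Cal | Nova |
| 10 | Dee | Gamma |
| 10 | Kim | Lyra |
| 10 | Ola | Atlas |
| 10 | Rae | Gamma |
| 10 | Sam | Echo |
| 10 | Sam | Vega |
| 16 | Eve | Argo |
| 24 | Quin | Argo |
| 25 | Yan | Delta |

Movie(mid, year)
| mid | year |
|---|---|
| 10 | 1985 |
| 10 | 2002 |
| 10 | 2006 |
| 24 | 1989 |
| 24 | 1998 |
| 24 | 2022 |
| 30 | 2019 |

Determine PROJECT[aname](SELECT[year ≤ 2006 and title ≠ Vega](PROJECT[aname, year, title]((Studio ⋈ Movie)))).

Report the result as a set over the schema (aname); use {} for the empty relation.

{Cal, Dee, Kim, Ola, Quin, Rae, Sam}

Joining Studio and Movie on mid yields {(10, Cal, Nova, 1985), (10, Cal, Nova, 2002), (10, Cal, Nova, 2006), (10, Dee, Gamma, 1985), (10, Dee, Gamma, 2002), (10, Dee, Gamma, 2006), (10, Kim, Lyra, 1985), (10, Kim, Lyra, 2002), (10, Kim, Lyra, 2006), (10, Ola, Atlas, 1985), (10, Ola, Atlas, 2002), (10, Ola, Atlas, 2006), (10, Rae, Gamma, 1985), (10, Rae, Gamma, 2002), (10, Rae, Gamma, 2006), (10, Sam, Echo, 1985), (10, Sam, Echo, 2002), (10, Sam, Echo, 2006), (10, Sam, Vega, 1985), (10, Sam, Vega, 2002), (10, Sam, Vega, 2006), (24, Quin, Argo, 1989), (24, Quin, Argo, 1998), (24, Quin, Argo, 2022)}.
π[aname, year, title]: project onto (aname, year, title) → {(Cal, 1985, Nova), (Cal, 2002, Nova), (Cal, 2006, Nova), (Dee, 1985, Gamma), (Dee, 2002, Gamma), (Dee, 2006, Gamma), (Kim, 1985, Lyra), (Kim, 2002, Lyra), (Kim, 2006, Lyra), (Ola, 1985, Atlas), (Ola, 2002, Atlas), (Ola, 2006, Atlas), (Quin, 1989, Argo), (Quin, 1998, Argo), (Quin, 2022, Argo), (Rae, 1985, Gamma), (Rae, 2002, Gamma), (Rae, 2006, Gamma), (Sam, 1985, Echo), (Sam, 1985, Vega), (Sam, 2002, Echo), (Sam, 2002, Vega), (Sam, 2006, Echo), (Sam, 2006, Vega)}
Apply σ_{year ≤ 2006 and title ≠ Vega}; surviving tuples: {(Cal, 1985, Nova), (Cal, 2002, Nova), (Cal, 2006, Nova), (Dee, 1985, Gamma), (Dee, 2002, Gamma), (Dee, 2006, Gamma), (Kim, 1985, Lyra), (Kim, 2002, Lyra), (Kim, 2006, Lyra), (Ola, 1985, Atlas), (Ola, 2002, Atlas), (Ola, 2006, Atlas), (Quin, 1989, Argo), (Quin, 1998, Argo), (Rae, 1985, Gamma), (Rae, 2002, Gamma), (Rae, 2006, Gamma), (Sam, 1985, Echo), (Sam, 2002, Echo), (Sam, 2006, Echo)}
π[aname]: project onto (aname) (13 duplicate(s) eliminated) → {Cal, Dee, Kim, Ola, Quin, Rae, Sam}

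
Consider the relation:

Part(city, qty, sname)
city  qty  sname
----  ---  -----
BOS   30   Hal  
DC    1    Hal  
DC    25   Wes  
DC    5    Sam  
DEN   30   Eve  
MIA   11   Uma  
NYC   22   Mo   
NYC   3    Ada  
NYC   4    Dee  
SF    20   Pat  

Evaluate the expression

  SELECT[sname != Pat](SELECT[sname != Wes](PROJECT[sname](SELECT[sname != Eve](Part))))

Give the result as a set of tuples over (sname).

{Ada, Dee, Hal, Mo, Sam, Uma}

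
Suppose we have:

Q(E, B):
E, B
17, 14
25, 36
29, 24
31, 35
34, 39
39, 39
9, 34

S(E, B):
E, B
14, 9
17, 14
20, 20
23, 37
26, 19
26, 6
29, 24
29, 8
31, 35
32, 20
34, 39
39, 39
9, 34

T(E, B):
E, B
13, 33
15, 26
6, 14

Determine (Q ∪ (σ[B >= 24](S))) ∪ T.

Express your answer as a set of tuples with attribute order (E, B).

Filtering on B >= 24 leaves {(23, 37), (29, 24), (31, 35), (34, 39), (39, 39), (9, 34)}.
Taking the union: {(17, 14), (23, 37), (25, 36), (29, 24), (31, 35), (34, 39), (39, 39), (9, 34)}
Taking the union: {(13, 33), (15, 26), (17, 14), (23, 37), (25, 36), (29, 24), (31, 35), (34, 39), (39, 39), (6, 14), (9, 34)}

{(13, 33), (15, 26), (17, 14), (23, 37), (25, 36), (29, 24), (31, 35), (34, 39), (39, 39), (6, 14), (9, 34)}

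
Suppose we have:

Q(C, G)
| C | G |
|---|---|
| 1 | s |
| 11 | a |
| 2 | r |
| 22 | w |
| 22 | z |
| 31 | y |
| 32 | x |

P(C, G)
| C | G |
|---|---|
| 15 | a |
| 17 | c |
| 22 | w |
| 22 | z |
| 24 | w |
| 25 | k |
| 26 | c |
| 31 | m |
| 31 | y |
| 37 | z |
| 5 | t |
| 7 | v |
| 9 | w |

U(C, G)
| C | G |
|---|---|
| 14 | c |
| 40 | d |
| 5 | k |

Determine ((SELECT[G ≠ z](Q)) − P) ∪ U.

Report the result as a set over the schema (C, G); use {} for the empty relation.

{(1, s), (11, a), (14, c), (2, r), (32, x), (40, d), (5, k)}

σ[G ≠ z]: keep tuples satisfying G ≠ z → {(1, s), (11, a), (2, r), (22, w), (31, y), (32, x)}
Set difference of the two operands is {(1, s), (11, a), (2, r), (32, x)}.
Set union of the two operands is {(1, s), (11, a), (14, c), (2, r), (32, x), (40, d), (5, k)}.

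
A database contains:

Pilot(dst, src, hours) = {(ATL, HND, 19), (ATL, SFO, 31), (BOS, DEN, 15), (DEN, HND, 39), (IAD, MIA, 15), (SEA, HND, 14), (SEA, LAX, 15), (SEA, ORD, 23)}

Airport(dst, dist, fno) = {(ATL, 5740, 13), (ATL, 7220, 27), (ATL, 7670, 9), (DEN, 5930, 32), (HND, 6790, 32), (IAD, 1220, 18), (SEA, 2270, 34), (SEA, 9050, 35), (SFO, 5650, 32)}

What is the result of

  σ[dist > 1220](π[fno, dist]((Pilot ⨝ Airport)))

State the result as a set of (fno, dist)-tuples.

{(13, 5740), (27, 7220), (32, 5930), (34, 2270), (35, 9050), (9, 7670)}

Natural join on dst: {(ATL, HND, 19, 5740, 13), (ATL, HND, 19, 7220, 27), (ATL, HND, 19, 7670, 9), (ATL, SFO, 31, 5740, 13), (ATL, SFO, 31, 7220, 27), (ATL, SFO, 31, 7670, 9), (DEN, HND, 39, 5930, 32), (IAD, MIA, 15, 1220, 18), (SEA, HND, 14, 2270, 34), (SEA, HND, 14, 9050, 35), (SEA, LAX, 15, 2270, 34), (SEA, LAX, 15, 9050, 35), (SEA, ORD, 23, 2270, 34), (SEA, ORD, 23, 9050, 35)}
π_{fno, dist} gives {(13, 5740), (18, 1220), (27, 7220), (32, 5930), (34, 2270), (35, 9050), (9, 7670)} (7 duplicate(s) eliminated).
Selection dist > 1220: {(13, 5740), (27, 7220), (32, 5930), (34, 2270), (35, 9050), (9, 7670)}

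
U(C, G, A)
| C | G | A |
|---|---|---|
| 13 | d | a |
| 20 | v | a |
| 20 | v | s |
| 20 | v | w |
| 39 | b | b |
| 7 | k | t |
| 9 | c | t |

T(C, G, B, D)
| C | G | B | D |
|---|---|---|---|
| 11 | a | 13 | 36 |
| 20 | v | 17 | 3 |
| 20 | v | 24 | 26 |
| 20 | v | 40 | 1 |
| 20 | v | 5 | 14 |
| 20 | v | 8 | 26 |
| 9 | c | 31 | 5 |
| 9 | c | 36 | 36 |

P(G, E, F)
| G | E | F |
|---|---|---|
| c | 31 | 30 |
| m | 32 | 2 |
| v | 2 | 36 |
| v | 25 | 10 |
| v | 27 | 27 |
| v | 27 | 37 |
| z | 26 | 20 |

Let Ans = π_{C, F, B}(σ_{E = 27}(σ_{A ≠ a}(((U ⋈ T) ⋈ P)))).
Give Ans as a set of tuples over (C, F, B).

{(20, 27, 17), (20, 27, 24), (20, 27, 40), (20, 27, 5), (20, 27, 8), (20, 37, 17), (20, 37, 24), (20, 37, 40), (20, 37, 5), (20, 37, 8)}

Natural join on C, G: {(20, v, a, 17, 3), (20, v, a, 24, 26), (20, v, a, 40, 1), (20, v, a, 5, 14), (20, v, a, 8, 26), (20, v, s, 17, 3), (20, v, s, 24, 26), (20, v, s, 40, 1), (20, v, s, 5, 14), (20, v, s, 8, 26), (20, v, w, 17, 3), (20, v, w, 24, 26), (20, v, w, 40, 1), (20, v, w, 5, 14), (20, v, w, 8, 26), (9, c, t, 31, 5), (9, c, t, 36, 36)}
Natural join on G: {(20, v, a, 17, 3, 2, 36), (20, v, a, 17, 3, 25, 10), (20, v, a, 17, 3, 27, 27), (20, v, a, 17, 3, 27, 37), (20, v, a, 24, 26, 2, 36), (20, v, a, 24, 26, 25, 10), (20, v, a, 24, 26, 27, 27), (20, v, a, 24, 26, 27, 37), (20, v, a, 40, 1, 2, 36), (20, v, a, 40, 1, 25, 10), (20, v, a, 40, 1, 27, 27), (20, v, a, 40, 1, 27, 37), (20, v, a, 5, 14, 2, 36), (20, v, a, 5, 14, 25, 10), (20, v, a, 5, 14, 27, 27), (20, v, a, 5, 14, 27, 37), (20, v, a, 8, 26, 2, 36), (20, v, a, 8, 26, 25, 10), (20, v, a, 8, 26, 27, 27), (20, v, a, 8, 26, 27, 37), (20, v, s, 17, 3, 2, 36), (20, v, s, 17, 3, 25, 10), (20, v, s, 17, 3, 27, 27), (20, v, s, 17, 3, 27, 37), (20, v, s, 24, 26, 2, 36), (20, v, s, 24, 26, 25, 10), (20, v, s, 24, 26, 27, 27), (20, v, s, 24, 26, 27, 37), (20, v, s, 40, 1, 2, 36), (20, v, s, 40, 1, 25, 10), (20, v, s, 40, 1, 27, 27), (20, v, s, 40, 1, 27, 37), (20, v, s, 5, 14, 2, 36), (20, v, s, 5, 14, 25, 10), (20, v, s, 5, 14, 27, 27), (20, v, s, 5, 14, 27, 37), (20, v, s, 8, 26, 2, 36), (20, v, s, 8, 26, 25, 10), (20, v, s, 8, 26, 27, 27), (20, v, s, 8, 26, 27, 37), (20, v, w, 17, 3, 2, 36), (20, v, w, 17, 3, 25, 10), (20, v, w, 17, 3, 27, 27), (20, v, w, 17, 3, 27, 37), (20, v, w, 24, 26, 2, 36), (20, v, w, 24, 26, 25, 10), (20, v, w, 24, 26, 27, 27), (20, v, w, 24, 26, 27, 37), (20, v, w, 40, 1, 2, 36), (20, v, w, 40, 1, 25, 10), (20, v, w, 40, 1, 27, 27), (20, v, w, 40, 1, 27, 37), (20, v, w, 5, 14, 2, 36), (20, v, w, 5, 14, 25, 10), (20, v, w, 5, 14, 27, 27), (20, v, w, 5, 14, 27, 37), (20, v, w, 8, 26, 2, 36), (20, v, w, 8, 26, 25, 10), (20, v, w, 8, 26, 27, 27), (20, v, w, 8, 26, 27, 37), (9, c, t, 31, 5, 31, 30), (9, c, t, 36, 36, 31, 30)}
Apply σ_{A ≠ a}; surviving tuples: {(20, v, s, 17, 3, 2, 36), (20, v, s, 17, 3, 25, 10), (20, v, s, 17, 3, 27, 27), (20, v, s, 17, 3, 27, 37), (20, v, s, 24, 26, 2, 36), (20, v, s, 24, 26, 25, 10), (20, v, s, 24, 26, 27, 27), (20, v, s, 24, 26, 27, 37), (20, v, s, 40, 1, 2, 36), (20, v, s, 40, 1, 25, 10), (20, v, s, 40, 1, 27, 27), (20, v, s, 40, 1, 27, 37), (20, v, s, 5, 14, 2, 36), (20, v, s, 5, 14, 25, 10), (20, v, s, 5, 14, 27, 27), (20, v, s, 5, 14, 27, 37), (20, v, s, 8, 26, 2, 36), (20, v, s, 8, 26, 25, 10), (20, v, s, 8, 26, 27, 27), (20, v, s, 8, 26, 27, 37), (20, v, w, 17, 3, 2, 36), (20, v, w, 17, 3, 25, 10), (20, v, w, 17, 3, 27, 27), (20, v, w, 17, 3, 27, 37), (20, v, w, 24, 26, 2, 36), (20, v, w, 24, 26, 25, 10), (20, v, w, 24, 26, 27, 27), (20, v, w, 24, 26, 27, 37), (20, v, w, 40, 1, 2, 36), (20, v, w, 40, 1, 25, 10), (20, v, w, 40, 1, 27, 27), (20, v, w, 40, 1, 27, 37), (20, v, w, 5, 14, 2, 36), (20, v, w, 5, 14, 25, 10), (20, v, w, 5, 14, 27, 27), (20, v, w, 5, 14, 27, 37), (20, v, w, 8, 26, 2, 36), (20, v, w, 8, 26, 25, 10), (20, v, w, 8, 26, 27, 27), (20, v, w, 8, 26, 27, 37), (9, c, t, 31, 5, 31, 30), (9, c, t, 36, 36, 31, 30)}
Apply σ_{E = 27}; surviving tuples: {(20, v, s, 17, 3, 27, 27), (20, v, s, 17, 3, 27, 37), (20, v, s, 24, 26, 27, 27), (20, v, s, 24, 26, 27, 37), (20, v, s, 40, 1, 27, 27), (20, v, s, 40, 1, 27, 37), (20, v, s, 5, 14, 27, 27), (20, v, s, 5, 14, 27, 37), (20, v, s, 8, 26, 27, 27), (20, v, s, 8, 26, 27, 37), (20, v, w, 17, 3, 27, 27), (20, v, w, 17, 3, 27, 37), (20, v, w, 24, 26, 27, 27), (20, v, w, 24, 26, 27, 37), (20, v, w, 40, 1, 27, 27), (20, v, w, 40, 1, 27, 37), (20, v, w, 5, 14, 27, 27), (20, v, w, 5, 14, 27, 37), (20, v, w, 8, 26, 27, 27), (20, v, w, 8, 26, 27, 37)}
Projecting to C, F, B (10 duplicate(s) eliminated): {(20, 27, 17), (20, 27, 24), (20, 27, 40), (20, 27, 5), (20, 27, 8), (20, 37, 17), (20, 37, 24), (20, 37, 40), (20, 37, 5), (20, 37, 8)}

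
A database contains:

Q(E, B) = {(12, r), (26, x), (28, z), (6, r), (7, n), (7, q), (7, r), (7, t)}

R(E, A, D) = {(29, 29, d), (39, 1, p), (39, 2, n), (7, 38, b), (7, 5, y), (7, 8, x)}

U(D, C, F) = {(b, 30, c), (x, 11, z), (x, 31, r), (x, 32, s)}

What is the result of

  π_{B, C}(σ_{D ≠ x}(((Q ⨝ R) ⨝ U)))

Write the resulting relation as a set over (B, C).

{(n, 30), (q, 30), (r, 30), (t, 30)}

Q ⋈ R (natural join on E): {(7, n, 38, b), (7, n, 5, y), (7, n, 8, x), (7, q, 38, b), (7, q, 5, y), (7, q, 8, x), (7, r, 38, b), (7, r, 5, y), (7, r, 8, x), (7, t, 38, b), (7, t, 5, y), (7, t, 8, x)}
(Q ⨝ R) ⋈ U (natural join on D): {(7, n, 38, b, 30, c), (7, n, 8, x, 11, z), (7, n, 8, x, 31, r), (7, n, 8, x, 32, s), (7, q, 38, b, 30, c), (7, q, 8, x, 11, z), (7, q, 8, x, 31, r), (7, q, 8, x, 32, s), (7, r, 38, b, 30, c), (7, r, 8, x, 11, z), (7, r, 8, x, 31, r), (7, r, 8, x, 32, s), (7, t, 38, b, 30, c), (7, t, 8, x, 11, z), (7, t, 8, x, 31, r), (7, t, 8, x, 32, s)}
σ[D ≠ x]: keep tuples satisfying D ≠ x → {(7, n, 38, b, 30, c), (7, q, 38, b, 30, c), (7, r, 38, b, 30, c), (7, t, 38, b, 30, c)}
Keep only column(s) B, C: {(n, 30), (q, 30), (r, 30), (t, 30)}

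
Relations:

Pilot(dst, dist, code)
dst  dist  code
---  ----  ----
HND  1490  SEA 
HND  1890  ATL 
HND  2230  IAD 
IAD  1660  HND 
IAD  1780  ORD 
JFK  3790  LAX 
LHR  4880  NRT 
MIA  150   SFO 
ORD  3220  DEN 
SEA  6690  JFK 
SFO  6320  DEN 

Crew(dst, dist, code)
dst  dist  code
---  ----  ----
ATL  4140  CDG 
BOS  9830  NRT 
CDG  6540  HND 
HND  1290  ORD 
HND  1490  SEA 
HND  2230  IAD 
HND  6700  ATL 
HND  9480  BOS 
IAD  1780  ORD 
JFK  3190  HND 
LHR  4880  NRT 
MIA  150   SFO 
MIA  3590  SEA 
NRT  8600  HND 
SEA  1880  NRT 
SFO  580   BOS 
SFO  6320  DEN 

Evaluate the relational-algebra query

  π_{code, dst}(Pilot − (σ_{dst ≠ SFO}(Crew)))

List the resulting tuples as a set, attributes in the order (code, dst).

{(ATL, HND), (DEN, ORD), (DEN, SFO), (HND, IAD), (JFK, SEA), (LAX, JFK)}

σ[dst ≠ SFO]: keep tuples satisfying dst ≠ SFO → {(ATL, 4140, CDG), (BOS, 9830, NRT), (CDG, 6540, HND), (HND, 1290, ORD), (HND, 1490, SEA), (HND, 2230, IAD), (HND, 6700, ATL), (HND, 9480, BOS), (IAD, 1780, ORD), (JFK, 3190, HND), (LHR, 4880, NRT), (MIA, 150, SFO), (MIA, 3590, SEA), (NRT, 8600, HND), (SEA, 1880, NRT)}
Taking the difference: {(HND, 1890, ATL), (IAD, 1660, HND), (JFK, 3790, LAX), (ORD, 3220, DEN), (SEA, 6690, JFK), (SFO, 6320, DEN)}
π[code, dst]: project onto (code, dst) → {(ATL, HND), (DEN, ORD), (DEN, SFO), (HND, IAD), (JFK, SEA), (LAX, JFK)}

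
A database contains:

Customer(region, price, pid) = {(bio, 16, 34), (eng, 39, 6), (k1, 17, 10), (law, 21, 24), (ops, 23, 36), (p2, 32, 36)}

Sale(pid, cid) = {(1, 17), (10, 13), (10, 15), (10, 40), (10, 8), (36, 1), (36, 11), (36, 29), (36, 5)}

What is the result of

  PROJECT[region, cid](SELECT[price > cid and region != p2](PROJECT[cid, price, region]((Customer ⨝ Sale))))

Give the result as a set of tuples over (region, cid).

Natural join on pid: {(k1, 17, 10, 13), (k1, 17, 10, 15), (k1, 17, 10, 40), (k1, 17, 10, 8), (ops, 23, 36, 1), (ops, 23, 36, 11), (ops, 23, 36, 29), (ops, 23, 36, 5), (p2, 32, 36, 1), (p2, 32, 36, 11), (p2, 32, 36, 29), (p2, 32, 36, 5)}
Keep only column(s) cid, price, region: {(1, 23, ops), (1, 32, p2), (11, 23, ops), (11, 32, p2), (13, 17, k1), (15, 17, k1), (29, 23, ops), (29, 32, p2), (40, 17, k1), (5, 23, ops), (5, 32, p2), (8, 17, k1)}
σ[price > cid and region != p2]: keep tuples satisfying price > cid and region != p2 → {(1, 23, ops), (11, 23, ops), (13, 17, k1), (15, 17, k1), (5, 23, ops), (8, 17, k1)}
Keep only column(s) region, cid: {(k1, 13), (k1, 15), (k1, 8), (ops, 1), (ops, 11), (ops, 5)}

{(k1, 13), (k1, 15), (k1, 8), (ops, 1), (ops, 11), (ops, 5)}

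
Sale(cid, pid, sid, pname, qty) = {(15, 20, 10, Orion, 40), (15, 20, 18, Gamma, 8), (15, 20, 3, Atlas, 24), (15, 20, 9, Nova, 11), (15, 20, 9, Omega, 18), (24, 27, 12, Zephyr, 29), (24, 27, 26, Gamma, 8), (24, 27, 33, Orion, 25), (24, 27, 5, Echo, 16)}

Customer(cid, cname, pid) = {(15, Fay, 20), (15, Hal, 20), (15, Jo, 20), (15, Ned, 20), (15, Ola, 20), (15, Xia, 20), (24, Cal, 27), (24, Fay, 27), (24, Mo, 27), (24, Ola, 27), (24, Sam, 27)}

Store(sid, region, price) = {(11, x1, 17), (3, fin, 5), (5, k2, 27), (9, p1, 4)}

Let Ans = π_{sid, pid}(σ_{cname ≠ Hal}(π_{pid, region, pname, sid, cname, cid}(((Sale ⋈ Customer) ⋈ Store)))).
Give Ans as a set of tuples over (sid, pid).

Joining Sale and Customer on cid, pid yields {(15, 20, 10, Orion, 40, Fay), (15, 20, 10, Orion, 40, Hal), (15, 20, 10, Orion, 40, Jo), (15, 20, 10, Orion, 40, Ned), (15, 20, 10, Orion, 40, Ola), (15, 20, 10, Orion, 40, Xia), (15, 20, 18, Gamma, 8, Fay), (15, 20, 18, Gamma, 8, Hal), (15, 20, 18, Gamma, 8, Jo), (15, 20, 18, Gamma, 8, Ned), (15, 20, 18, Gamma, 8, Ola), (15, 20, 18, Gamma, 8, Xia), (15, 20, 3, Atlas, 24, Fay), (15, 20, 3, Atlas, 24, Hal), (15, 20, 3, Atlas, 24, Jo), (15, 20, 3, Atlas, 24, Ned), (15, 20, 3, Atlas, 24, Ola), (15, 20, 3, Atlas, 24, Xia), (15, 20, 9, Nova, 11, Fay), (15, 20, 9, Nova, 11, Hal), (15, 20, 9, Nova, 11, Jo), (15, 20, 9, Nova, 11, Ned), (15, 20, 9, Nova, 11, Ola), (15, 20, 9, Nova, 11, Xia), (15, 20, 9, Omega, 18, Fay), (15, 20, 9, Omega, 18, Hal), (15, 20, 9, Omega, 18, Jo), (15, 20, 9, Omega, 18, Ned), (15, 20, 9, Omega, 18, Ola), (15, 20, 9, Omega, 18, Xia), (24, 27, 12, Zephyr, 29, Cal), (24, 27, 12, Zephyr, 29, Fay), (24, 27, 12, Zephyr, 29, Mo), (24, 27, 12, Zephyr, 29, Ola), (24, 27, 12, Zephyr, 29, Sam), (24, 27, 26, Gamma, 8, Cal), (24, 27, 26, Gamma, 8, Fay), (24, 27, 26, Gamma, 8, Mo), (24, 27, 26, Gamma, 8, Ola), (24, 27, 26, Gamma, 8, Sam), (24, 27, 33, Orion, 25, Cal), (24, 27, 33, Orion, 25, Fay), (24, 27, 33, Orion, 25, Mo), (24, 27, 33, Orion, 25, Ola), (24, 27, 33, Orion, 25, Sam), (24, 27, 5, Echo, 16, Cal), (24, 27, 5, Echo, 16, Fay), (24, 27, 5, Echo, 16, Mo), (24, 27, 5, Echo, 16, Ola), (24, 27, 5, Echo, 16, Sam)}.
Joining (Sale ⋈ Customer) and Store on sid yields {(15, 20, 3, Atlas, 24, Fay, fin, 5), (15, 20, 3, Atlas, 24, Hal, fin, 5), (15, 20, 3, Atlas, 24, Jo, fin, 5), (15, 20, 3, Atlas, 24, Ned, fin, 5), (15, 20, 3, Atlas, 24, Ola, fin, 5), (15, 20, 3, Atlas, 24, Xia, fin, 5), (15, 20, 9, Nova, 11, Fay, p1, 4), (15, 20, 9, Nova, 11, Hal, p1, 4), (15, 20, 9, Nova, 11, Jo, p1, 4), (15, 20, 9, Nova, 11, Ned, p1, 4), (15, 20, 9, Nova, 11, Ola, p1, 4), (15, 20, 9, Nova, 11, Xia, p1, 4), (15, 20, 9, Omega, 18, Fay, p1, 4), (15, 20, 9, Omega, 18, Hal, p1, 4), (15, 20, 9, Omega, 18, Jo, p1, 4), (15, 20, 9, Omega, 18, Ned, p1, 4), (15, 20, 9, Omega, 18, Ola, p1, 4), (15, 20, 9, Omega, 18, Xia, p1, 4), (24, 27, 5, Echo, 16, Cal, k2, 27), (24, 27, 5, Echo, 16, Fay, k2, 27), (24, 27, 5, Echo, 16, Mo, k2, 27), (24, 27, 5, Echo, 16, Ola, k2, 27), (24, 27, 5, Echo, 16, Sam, k2, 27)}.
π_{pid, region, pname, sid, cname, cid} gives {(20, fin, Atlas, 3, Fay, 15), (20, fin, Atlas, 3, Hal, 15), (20, fin, Atlas, 3, Jo, 15), (20, fin, Atlas, 3, Ned, 15), (20, fin, Atlas, 3, Ola, 15), (20, fin, Atlas, 3, Xia, 15), (20, p1, Nova, 9, Fay, 15), (20, p1, Nova, 9, Hal, 15), (20, p1, Nova, 9, Jo, 15), (20, p1, Nova, 9, Ned, 15), (20, p1, Nova, 9, Ola, 15), (20, p1, Nova, 9, Xia, 15), (20, p1, Omega, 9, Fay, 15), (20, p1, Omega, 9, Hal, 15), (20, p1, Omega, 9, Jo, 15), (20, p1, Omega, 9, Ned, 15), (20, p1, Omega, 9, Ola, 15), (20, p1, Omega, 9, Xia, 15), (27, k2, Echo, 5, Cal, 24), (27, k2, Echo, 5, Fay, 24), (27, k2, Echo, 5, Mo, 24), (27, k2, Echo, 5, Ola, 24), (27, k2, Echo, 5, Sam, 24)}.
Selection cname ≠ Hal: {(20, fin, Atlas, 3, Fay, 15), (20, fin, Atlas, 3, Jo, 15), (20, fin, Atlas, 3, Ned, 15), (20, fin, Atlas, 3, Ola, 15), (20, fin, Atlas, 3, Xia, 15), (20, p1, Nova, 9, Fay, 15), (20, p1, Nova, 9, Jo, 15), (20, p1, Nova, 9, Ned, 15), (20, p1, Nova, 9, Ola, 15), (20, p1, Nova, 9, Xia, 15), (20, p1, Omega, 9, Fay, 15), (20, p1, Omega, 9, Jo, 15), (20, p1, Omega, 9, Ned, 15), (20, p1, Omega, 9, Ola, 15), (20, p1, Omega, 9, Xia, 15), (27, k2, Echo, 5, Cal, 24), (27, k2, Echo, 5, Fay, 24), (27, k2, Echo, 5, Mo, 24), (27, k2, Echo, 5, Ola, 24), (27, k2, Echo, 5, Sam, 24)}
π_{sid, pid} gives {(3, 20), (5, 27), (9, 20)} (17 duplicate(s) eliminated).

{(3, 20), (5, 27), (9, 20)}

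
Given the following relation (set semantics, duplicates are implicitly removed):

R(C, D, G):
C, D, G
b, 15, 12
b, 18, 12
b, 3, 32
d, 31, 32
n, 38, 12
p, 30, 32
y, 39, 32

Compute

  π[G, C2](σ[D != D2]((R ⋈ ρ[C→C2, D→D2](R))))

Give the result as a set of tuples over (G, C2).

{(12, b), (12, n), (32, b), (32, d), (32, p), (32, y)}

ρ[C→C2, D→D2]: schema becomes (C2, D2, G); tuples unchanged.
Joining R and ρ[C→C2, D→D2](R) on G yields {(b, 15, 12, b, 15), (b, 15, 12, b, 18), (b, 15, 12, n, 38), (b, 18, 12, b, 15), (b, 18, 12, b, 18), (b, 18, 12, n, 38), (b, 3, 32, b, 3), (b, 3, 32, d, 31), (b, 3, 32, p, 30), (b, 3, 32, y, 39), (d, 31, 32, b, 3), (d, 31, 32, d, 31), (d, 31, 32, p, 30), (d, 31, 32, y, 39), (n, 38, 12, b, 15), (n, 38, 12, b, 18), (n, 38, 12, n, 38), (p, 30, 32, b, 3), (p, 30, 32, d, 31), (p, 30, 32, p, 30), (p, 30, 32, y, 39), (y, 39, 32, b, 3), (y, 39, 32, d, 31), (y, 39, 32, p, 30), (y, 39, 32, y, 39)}.
Selection D != D2: {(b, 15, 12, b, 18), (b, 15, 12, n, 38), (b, 18, 12, b, 15), (b, 18, 12, n, 38), (b, 3, 32, d, 31), (b, 3, 32, p, 30), (b, 3, 32, y, 39), (d, 31, 32, b, 3), (d, 31, 32, p, 30), (d, 31, 32, y, 39), (n, 38, 12, b, 15), (n, 38, 12, b, 18), (p, 30, 32, b, 3), (p, 30, 32, d, 31), (p, 30, 32, y, 39), (y, 39, 32, b, 3), (y, 39, 32, d, 31), (y, 39, 32, p, 30)}
Projecting to G, C2 (12 duplicate(s) eliminated): {(12, b), (12, n), (32, b), (32, d), (32, p), (32, y)}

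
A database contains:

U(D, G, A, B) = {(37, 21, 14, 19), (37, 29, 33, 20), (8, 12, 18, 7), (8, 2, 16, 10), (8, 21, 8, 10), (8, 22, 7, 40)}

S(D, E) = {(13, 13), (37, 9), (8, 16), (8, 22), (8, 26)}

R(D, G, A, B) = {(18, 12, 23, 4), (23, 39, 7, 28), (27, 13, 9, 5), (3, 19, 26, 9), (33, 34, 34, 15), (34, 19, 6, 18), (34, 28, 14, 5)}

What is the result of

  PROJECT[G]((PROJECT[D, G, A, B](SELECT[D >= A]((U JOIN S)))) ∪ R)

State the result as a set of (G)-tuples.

{12, 13, 19, 21, 22, 28, 29, 34, 39}

U ⋈ S (natural join on D): {(37, 21, 14, 19, 9), (37, 29, 33, 20, 9), (8, 12, 18, 7, 16), (8, 12, 18, 7, 22), (8, 12, 18, 7, 26), (8, 2, 16, 10, 16), (8, 2, 16, 10, 22), (8, 2, 16, 10, 26), (8, 21, 8, 10, 16), (8, 21, 8, 10, 22), (8, 21, 8, 10, 26), (8, 22, 7, 40, 16), (8, 22, 7, 40, 22), (8, 22, 7, 40, 26)}
Selection D >= A: {(37, 21, 14, 19, 9), (37, 29, 33, 20, 9), (8, 21, 8, 10, 16), (8, 21, 8, 10, 22), (8, 21, 8, 10, 26), (8, 22, 7, 40, 16), (8, 22, 7, 40, 22), (8, 22, 7, 40, 26)}
Projecting to D, G, A, B (4 duplicate(s) eliminated): {(37, 21, 14, 19), (37, 29, 33, 20), (8, 21, 8, 10), (8, 22, 7, 40)}
Taking the union: {(18, 12, 23, 4), (23, 39, 7, 28), (27, 13, 9, 5), (3, 19, 26, 9), (33, 34, 34, 15), (34, 19, 6, 18), (34, 28, 14, 5), (37, 21, 14, 19), (37, 29, 33, 20), (8, 21, 8, 10), (8, 22, 7, 40)}
Projecting to G (2 duplicate(s) eliminated): {12, 13, 19, 21, 22, 28, 29, 34, 39}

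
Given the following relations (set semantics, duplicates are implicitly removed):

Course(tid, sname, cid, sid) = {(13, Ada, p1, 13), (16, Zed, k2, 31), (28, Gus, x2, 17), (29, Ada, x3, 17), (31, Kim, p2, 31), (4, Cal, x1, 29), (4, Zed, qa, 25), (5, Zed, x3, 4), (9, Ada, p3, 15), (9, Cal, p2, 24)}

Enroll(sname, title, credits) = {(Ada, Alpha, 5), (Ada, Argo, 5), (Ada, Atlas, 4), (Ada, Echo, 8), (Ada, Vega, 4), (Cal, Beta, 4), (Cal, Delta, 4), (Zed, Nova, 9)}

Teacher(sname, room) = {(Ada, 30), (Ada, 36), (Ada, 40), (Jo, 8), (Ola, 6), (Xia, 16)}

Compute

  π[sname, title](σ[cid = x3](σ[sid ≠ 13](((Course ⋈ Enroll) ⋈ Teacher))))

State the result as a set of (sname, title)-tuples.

{(Ada, Alpha), (Ada, Argo), (Ada, Atlas), (Ada, Echo), (Ada, Vega)}

Joining Course and Enroll on sname yields {(13, Ada, p1, 13, Alpha, 5), (13, Ada, p1, 13, Argo, 5), (13, Ada, p1, 13, Atlas, 4), (13, Ada, p1, 13, Echo, 8), (13, Ada, p1, 13, Vega, 4), (16, Zed, k2, 31, Nova, 9), (29, Ada, x3, 17, Alpha, 5), (29, Ada, x3, 17, Argo, 5), (29, Ada, x3, 17, Atlas, 4), (29, Ada, x3, 17, Echo, 8), (29, Ada, x3, 17, Vega, 4), (4, Cal, x1, 29, Beta, 4), (4, Cal, x1, 29, Delta, 4), (4, Zed, qa, 25, Nova, 9), (5, Zed, x3, 4, Nova, 9), (9, Ada, p3, 15, Alpha, 5), (9, Ada, p3, 15, Argo, 5), (9, Ada, p3, 15, Atlas, 4), (9, Ada, p3, 15, Echo, 8), (9, Ada, p3, 15, Vega, 4), (9, Cal, p2, 24, Beta, 4), (9, Cal, p2, 24, Delta, 4)}.
Joining (Course ⋈ Enroll) and Teacher on sname yields {(13, Ada, p1, 13, Alpha, 5, 30), (13, Ada, p1, 13, Alpha, 5, 36), (13, Ada, p1, 13, Alpha, 5, 40), (13, Ada, p1, 13, Argo, 5, 30), (13, Ada, p1, 13, Argo, 5, 36), (13, Ada, p1, 13, Argo, 5, 40), (13, Ada, p1, 13, Atlas, 4, 30), (13, Ada, p1, 13, Atlas, 4, 36), (13, Ada, p1, 13, Atlas, 4, 40), (13, Ada, p1, 13, Echo, 8, 30), (13, Ada, p1, 13, Echo, 8, 36), (13, Ada, p1, 13, Echo, 8, 40), (13, Ada, p1, 13, Vega, 4, 30), (13, Ada, p1, 13, Vega, 4, 36), (13, Ada, p1, 13, Vega, 4, 40), (29, Ada, x3, 17, Alpha, 5, 30), (29, Ada, x3, 17, Alpha, 5, 36), (29, Ada, x3, 17, Alpha, 5, 40), (29, Ada, x3, 17, Argo, 5, 30), (29, Ada, x3, 17, Argo, 5, 36), (29, Ada, x3, 17, Argo, 5, 40), (29, Ada, x3, 17, Atlas, 4, 30), (29, Ada, x3, 17, Atlas, 4, 36), (29, Ada, x3, 17, Atlas, 4, 40), (29, Ada, x3, 17, Echo, 8, 30), (29, Ada, x3, 17, Echo, 8, 36), (29, Ada, x3, 17, Echo, 8, 40), (29, Ada, x3, 17, Vega, 4, 30), (29, Ada, x3, 17, Vega, 4, 36), (29, Ada, x3, 17, Vega, 4, 40), (9, Ada, p3, 15, Alpha, 5, 30), (9, Ada, p3, 15, Alpha, 5, 36), (9, Ada, p3, 15, Alpha, 5, 40), (9, Ada, p3, 15, Argo, 5, 30), (9, Ada, p3, 15, Argo, 5, 36), (9, Ada, p3, 15, Argo, 5, 40), (9, Ada, p3, 15, Atlas, 4, 30), (9, Ada, p3, 15, Atlas, 4, 36), (9, Ada, p3, 15, Atlas, 4, 40), (9, Ada, p3, 15, Echo, 8, 30), (9, Ada, p3, 15, Echo, 8, 36), (9, Ada, p3, 15, Echo, 8, 40), (9, Ada, p3, 15, Vega, 4, 30), (9, Ada, p3, 15, Vega, 4, 36), (9, Ada, p3, 15, Vega, 4, 40)}.
σ[sid ≠ 13]: keep tuples satisfying sid ≠ 13 → {(29, Ada, x3, 17, Alpha, 5, 30), (29, Ada, x3, 17, Alpha, 5, 36), (29, Ada, x3, 17, Alpha, 5, 40), (29, Ada, x3, 17, Argo, 5, 30), (29, Ada, x3, 17, Argo, 5, 36), (29, Ada, x3, 17, Argo, 5, 40), (29, Ada, x3, 17, Atlas, 4, 30), (29, Ada, x3, 17, Atlas, 4, 36), (29, Ada, x3, 17, Atlas, 4, 40), (29, Ada, x3, 17, Echo, 8, 30), (29, Ada, x3, 17, Echo, 8, 36), (29, Ada, x3, 17, Echo, 8, 40), (29, Ada, x3, 17, Vega, 4, 30), (29, Ada, x3, 17, Vega, 4, 36), (29, Ada, x3, 17, Vega, 4, 40), (9, Ada, p3, 15, Alpha, 5, 30), (9, Ada, p3, 15, Alpha, 5, 36), (9, Ada, p3, 15, Alpha, 5, 40), (9, Ada, p3, 15, Argo, 5, 30), (9, Ada, p3, 15, Argo, 5, 36), (9, Ada, p3, 15, Argo, 5, 40), (9, Ada, p3, 15, Atlas, 4, 30), (9, Ada, p3, 15, Atlas, 4, 36), (9, Ada, p3, 15, Atlas, 4, 40), (9, Ada, p3, 15, Echo, 8, 30), (9, Ada, p3, 15, Echo, 8, 36), (9, Ada, p3, 15, Echo, 8, 40), (9, Ada, p3, 15, Vega, 4, 30), (9, Ada, p3, 15, Vega, 4, 36), (9, Ada, p3, 15, Vega, 4, 40)}
σ[cid = x3]: keep tuples satisfying cid = x3 → {(29, Ada, x3, 17, Alpha, 5, 30), (29, Ada, x3, 17, Alpha, 5, 36), (29, Ada, x3, 17, Alpha, 5, 40), (29, Ada, x3, 17, Argo, 5, 30), (29, Ada, x3, 17, Argo, 5, 36), (29, Ada, x3, 17, Argo, 5, 40), (29, Ada, x3, 17, Atlas, 4, 30), (29, Ada, x3, 17, Atlas, 4, 36), (29, Ada, x3, 17, Atlas, 4, 40), (29, Ada, x3, 17, Echo, 8, 30), (29, Ada, x3, 17, Echo, 8, 36), (29, Ada, x3, 17, Echo, 8, 40), (29, Ada, x3, 17, Vega, 4, 30), (29, Ada, x3, 17, Vega, 4, 36), (29, Ada, x3, 17, Vega, 4, 40)}
π_{sname, title} gives {(Ada, Alpha), (Ada, Argo), (Ada, Atlas), (Ada, Echo), (Ada, Vega)} (10 duplicate(s) eliminated).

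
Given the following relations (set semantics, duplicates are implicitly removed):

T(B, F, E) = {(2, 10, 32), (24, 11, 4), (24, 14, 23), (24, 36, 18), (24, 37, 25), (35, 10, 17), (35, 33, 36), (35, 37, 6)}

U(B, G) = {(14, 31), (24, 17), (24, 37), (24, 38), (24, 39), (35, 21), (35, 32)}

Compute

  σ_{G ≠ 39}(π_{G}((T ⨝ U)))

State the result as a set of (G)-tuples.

Natural join on B: {(24, 11, 4, 17), (24, 11, 4, 37), (24, 11, 4, 38), (24, 11, 4, 39), (24, 14, 23, 17), (24, 14, 23, 37), (24, 14, 23, 38), (24, 14, 23, 39), (24, 36, 18, 17), (24, 36, 18, 37), (24, 36, 18, 38), (24, 36, 18, 39), (24, 37, 25, 17), (24, 37, 25, 37), (24, 37, 25, 38), (24, 37, 25, 39), (35, 10, 17, 21), (35, 10, 17, 32), (35, 33, 36, 21), (35, 33, 36, 32), (35, 37, 6, 21), (35, 37, 6, 32)}
Projecting to G (16 duplicate(s) eliminated): {17, 21, 32, 37, 38, 39}
Selection G ≠ 39: {17, 21, 32, 37, 38}

{17, 21, 32, 37, 38}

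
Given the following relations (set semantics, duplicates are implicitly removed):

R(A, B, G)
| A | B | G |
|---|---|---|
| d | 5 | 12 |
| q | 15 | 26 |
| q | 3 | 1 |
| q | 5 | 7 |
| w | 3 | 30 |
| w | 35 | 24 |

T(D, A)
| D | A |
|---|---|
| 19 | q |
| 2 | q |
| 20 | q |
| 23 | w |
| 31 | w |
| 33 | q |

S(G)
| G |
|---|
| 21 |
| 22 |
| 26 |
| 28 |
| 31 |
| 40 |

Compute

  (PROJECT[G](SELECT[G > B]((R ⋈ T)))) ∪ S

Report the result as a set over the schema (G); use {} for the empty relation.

Joining R and T on A yields {(q, 15, 26, 19), (q, 15, 26, 2), (q, 15, 26, 20), (q, 15, 26, 33), (q, 3, 1, 19), (q, 3, 1, 2), (q, 3, 1, 20), (q, 3, 1, 33), (q, 5, 7, 19), (q, 5, 7, 2), (q, 5, 7, 20), (q, 5, 7, 33), (w, 3, 30, 23), (w, 3, 30, 31), (w, 35, 24, 23), (w, 35, 24, 31)}.
Selection G > B: {(q, 15, 26, 19), (q, 15, 26, 2), (q, 15, 26, 20), (q, 15, 26, 33), (q, 5, 7, 19), (q, 5, 7, 2), (q, 5, 7, 20), (q, 5, 7, 33), (w, 3, 30, 23), (w, 3, 30, 31)}
Projecting to G (7 duplicate(s) eliminated): {26, 30, 7}
Union: {26, 30, 7} with {21, 22, 26, 28, 31, 40} → {21, 22, 26, 28, 30, 31, 40, 7}

{21, 22, 26, 28, 30, 31, 40, 7}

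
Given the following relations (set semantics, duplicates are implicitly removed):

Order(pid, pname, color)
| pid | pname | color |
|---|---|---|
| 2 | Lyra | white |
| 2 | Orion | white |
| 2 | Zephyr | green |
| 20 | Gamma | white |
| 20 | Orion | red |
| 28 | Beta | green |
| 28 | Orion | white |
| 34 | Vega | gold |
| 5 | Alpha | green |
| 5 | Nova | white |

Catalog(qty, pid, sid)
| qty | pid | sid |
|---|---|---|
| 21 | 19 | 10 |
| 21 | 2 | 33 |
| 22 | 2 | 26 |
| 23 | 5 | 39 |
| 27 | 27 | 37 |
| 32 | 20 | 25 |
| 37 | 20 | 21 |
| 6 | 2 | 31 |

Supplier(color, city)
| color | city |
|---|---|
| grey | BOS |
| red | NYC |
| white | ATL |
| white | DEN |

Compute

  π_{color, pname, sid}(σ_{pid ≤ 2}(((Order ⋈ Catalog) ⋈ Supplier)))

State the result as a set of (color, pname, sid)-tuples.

{(white, Lyra, 26), (white, Lyra, 31), (white, Lyra, 33), (white, Orion, 26), (white, Orion, 31), (white, Orion, 33)}

Order ⋈ Catalog (natural join on pid): {(2, Lyra, white, 21, 33), (2, Lyra, white, 22, 26), (2, Lyra, white, 6, 31), (2, Orion, white, 21, 33), (2, Orion, white, 22, 26), (2, Orion, white, 6, 31), (2, Zephyr, green, 21, 33), (2, Zephyr, green, 22, 26), (2, Zephyr, green, 6, 31), (20, Gamma, white, 32, 25), (20, Gamma, white, 37, 21), (20, Orion, red, 32, 25), (20, Orion, red, 37, 21), (5, Alpha, green, 23, 39), (5, Nova, white, 23, 39)}
(Order ⋈ Catalog) ⋈ Supplier (natural join on color): {(2, Lyra, white, 21, 33, ATL), (2, Lyra, white, 21, 33, DEN), (2, Lyra, white, 22, 26, ATL), (2, Lyra, white, 22, 26, DEN), (2, Lyra, white, 6, 31, ATL), (2, Lyra, white, 6, 31, DEN), (2, Orion, white, 21, 33, ATL), (2, Orion, white, 21, 33, DEN), (2, Orion, white, 22, 26, ATL), (2, Orion, white, 22, 26, DEN), (2, Orion, white, 6, 31, ATL), (2, Orion, white, 6, 31, DEN), (20, Gamma, white, 32, 25, ATL), (20, Gamma, white, 32, 25, DEN), (20, Gamma, white, 37, 21, ATL), (20, Gamma, white, 37, 21, DEN), (20, Orion, red, 32, 25, NYC), (20, Orion, red, 37, 21, NYC), (5, Nova, white, 23, 39, ATL), (5, Nova, white, 23, 39, DEN)}
σ[pid ≤ 2]: keep tuples satisfying pid ≤ 2 → {(2, Lyra, white, 21, 33, ATL), (2, Lyra, white, 21, 33, DEN), (2, Lyra, white, 22, 26, ATL), (2, Lyra, white, 22, 26, DEN), (2, Lyra, white, 6, 31, ATL), (2, Lyra, white, 6, 31, DEN), (2, Orion, white, 21, 33, ATL), (2, Orion, white, 21, 33, DEN), (2, Orion, white, 22, 26, ATL), (2, Orion, white, 22, 26, DEN), (2, Orion, white, 6, 31, ATL), (2, Orion, white, 6, 31, DEN)}
π_{color, pname, sid} gives {(white, Lyra, 26), (white, Lyra, 31), (white, Lyra, 33), (white, Orion, 26), (white, Orion, 31), (white, Orion, 33)} (6 duplicate(s) eliminated).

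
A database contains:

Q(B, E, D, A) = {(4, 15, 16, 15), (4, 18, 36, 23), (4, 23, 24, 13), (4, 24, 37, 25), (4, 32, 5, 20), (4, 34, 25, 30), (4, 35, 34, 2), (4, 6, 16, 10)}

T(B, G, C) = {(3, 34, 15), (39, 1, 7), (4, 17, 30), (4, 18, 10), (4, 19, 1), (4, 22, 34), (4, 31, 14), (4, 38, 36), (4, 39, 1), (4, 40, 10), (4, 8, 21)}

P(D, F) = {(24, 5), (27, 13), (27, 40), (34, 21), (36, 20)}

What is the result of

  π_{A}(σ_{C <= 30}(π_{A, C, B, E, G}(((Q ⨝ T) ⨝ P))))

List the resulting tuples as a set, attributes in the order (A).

{13, 2, 23}

Joining Q and T on B yields {(4, 15, 16, 15, 17, 30), (4, 15, 16, 15, 18, 10), (4, 15, 16, 15, 19, 1), (4, 15, 16, 15, 22, 34), (4, 15, 16, 15, 31, 14), (4, 15, 16, 15, 38, 36), (4, 15, 16, 15, 39, 1), (4, 15, 16, 15, 40, 10), (4, 15, 16, 15, 8, 21), (4, 18, 36, 23, 17, 30), (4, 18, 36, 23, 18, 10), (4, 18, 36, 23, 19, 1), (4, 18, 36, 23, 22, 34), (4, 18, 36, 23, 31, 14), (4, 18, 36, 23, 38, 36), (4, 18, 36, 23, 39, 1), (4, 18, 36, 23, 40, 10), (4, 18, 36, 23, 8, 21), (4, 23, 24, 13, 17, 30), (4, 23, 24, 13, 18, 10), (4, 23, 24, 13, 19, 1), (4, 23, 24, 13, 22, 34), (4, 23, 24, 13, 31, 14), (4, 23, 24, 13, 38, 36), (4, 23, 24, 13, 39, 1), (4, 23, 24, 13, 40, 10), (4, 23, 24, 13, 8, 21), (4, 24, 37, 25, 17, 30), (4, 24, 37, 25, 18, 10), (4, 24, 37, 25, 19, 1), (4, 24, 37, 25, 22, 34), (4, 24, 37, 25, 31, 14), (4, 24, 37, 25, 38, 36), (4, 24, 37, 25, 39, 1), (4, 24, 37, 25, 40, 10), (4, 24, 37, 25, 8, 21), (4, 32, 5, 20, 17, 30), (4, 32, 5, 20, 18, 10), (4, 32, 5, 20, 19, 1), (4, 32, 5, 20, 22, 34), (4, 32, 5, 20, 31, 14), (4, 32, 5, 20, 38, 36), (4, 32, 5, 20, 39, 1), (4, 32, 5, 20, 40, 10), (4, 32, 5, 20, 8, 21), (4, 34, 25, 30, 17, 30), (4, 34, 25, 30, 18, 10), (4, 34, 25, 30, 19, 1), (4, 34, 25, 30, 22, 34), (4, 34, 25, 30, 31, 14), (4, 34, 25, 30, 38, 36), (4, 34, 25, 30, 39, 1), (4, 34, 25, 30, 40, 10), (4, 34, 25, 30, 8, 21), (4, 35, 34, 2, 17, 30), (4, 35, 34, 2, 18, 10), (4, 35, 34, 2, 19, 1), (4, 35, 34, 2, 22, 34), (4, 35, 34, 2, 31, 14), (4, 35, 34, 2, 38, 36), (4, 35, 34, 2, 39, 1), (4, 35, 34, 2, 40, 10), (4, 35, 34, 2, 8, 21), (4, 6, 16, 10, 17, 30), (4, 6, 16, 10, 18, 10), (4, 6, 16, 10, 19, 1), (4, 6, 16, 10, 22, 34), (4, 6, 16, 10, 31, 14), (4, 6, 16, 10, 38, 36), (4, 6, 16, 10, 39, 1), (4, 6, 16, 10, 40, 10), (4, 6, 16, 10, 8, 21)}.
Joining (Q ⨝ T) and P on D yields {(4, 18, 36, 23, 17, 30, 20), (4, 18, 36, 23, 18, 10, 20), (4, 18, 36, 23, 19, 1, 20), (4, 18, 36, 23, 22, 34, 20), (4, 18, 36, 23, 31, 14, 20), (4, 18, 36, 23, 38, 36, 20), (4, 18, 36, 23, 39, 1, 20), (4, 18, 36, 23, 40, 10, 20), (4, 18, 36, 23, 8, 21, 20), (4, 23, 24, 13, 17, 30, 5), (4, 23, 24, 13, 18, 10, 5), (4, 23, 24, 13, 19, 1, 5), (4, 23, 24, 13, 22, 34, 5), (4, 23, 24, 13, 31, 14, 5), (4, 23, 24, 13, 38, 36, 5), (4, 23, 24, 13, 39, 1, 5), (4, 23, 24, 13, 40, 10, 5), (4, 23, 24, 13, 8, 21, 5), (4, 35, 34, 2, 17, 30, 21), (4, 35, 34, 2, 18, 10, 21), (4, 35, 34, 2, 19, 1, 21), (4, 35, 34, 2, 22, 34, 21), (4, 35, 34, 2, 31, 14, 21), (4, 35, 34, 2, 38, 36, 21), (4, 35, 34, 2, 39, 1, 21), (4, 35, 34, 2, 40, 10, 21), (4, 35, 34, 2, 8, 21, 21)}.
Projecting to A, C, B, E, G: {(13, 1, 4, 23, 19), (13, 1, 4, 23, 39), (13, 10, 4, 23, 18), (13, 10, 4, 23, 40), (13, 14, 4, 23, 31), (13, 21, 4, 23, 8), (13, 30, 4, 23, 17), (13, 34, 4, 23, 22), (13, 36, 4, 23, 38), (2, 1, 4, 35, 19), (2, 1, 4, 35, 39), (2, 10, 4, 35, 18), (2, 10, 4, 35, 40), (2, 14, 4, 35, 31), (2, 21, 4, 35, 8), (2, 30, 4, 35, 17), (2, 34, 4, 35, 22), (2, 36, 4, 35, 38), (23, 1, 4, 18, 19), (23, 1, 4, 18, 39), (23, 10, 4, 18, 18), (23, 10, 4, 18, 40), (23, 14, 4, 18, 31), (23, 21, 4, 18, 8), (23, 30, 4, 18, 17), (23, 34, 4, 18, 22), (23, 36, 4, 18, 38)}
σ[C <= 30]: keep tuples satisfying C <= 30 → {(13, 1, 4, 23, 19), (13, 1, 4, 23, 39), (13, 10, 4, 23, 18), (13, 10, 4, 23, 40), (13, 14, 4, 23, 31), (13, 21, 4, 23, 8), (13, 30, 4, 23, 17), (2, 1, 4, 35, 19), (2, 1, 4, 35, 39), (2, 10, 4, 35, 18), (2, 10, 4, 35, 40), (2, 14, 4, 35, 31), (2, 21, 4, 35, 8), (2, 30, 4, 35, 17), (23, 1, 4, 18, 19), (23, 1, 4, 18, 39), (23, 10, 4, 18, 18), (23, 10, 4, 18, 40), (23, 14, 4, 18, 31), (23, 21, 4, 18, 8), (23, 30, 4, 18, 17)}
Projecting to A (18 duplicate(s) eliminated): {13, 2, 23}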